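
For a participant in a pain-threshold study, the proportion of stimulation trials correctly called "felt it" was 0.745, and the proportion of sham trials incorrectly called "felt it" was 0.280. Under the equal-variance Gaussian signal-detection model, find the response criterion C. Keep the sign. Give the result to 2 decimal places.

C = -0.04

Φ⁻¹(H) = 0.6588
Φ⁻¹(FA) = -0.5828
c = −½·[z(H) + z(FA)] = −0.5 × (0.6588 + (-0.5828)) = -0.0380
c < 0: the participant has a liberal response bias.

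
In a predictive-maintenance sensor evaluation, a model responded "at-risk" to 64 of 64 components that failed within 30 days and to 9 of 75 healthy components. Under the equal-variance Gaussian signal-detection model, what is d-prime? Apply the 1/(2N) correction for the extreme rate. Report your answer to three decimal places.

The hit rate is 64/64 = 1, so apply the 1/(2N) correction: H → 1 − 1/(2·64) = 0.99219.
z(H) = z(0.99219) = 2.4177
z(FA) = z(0.12000) = -1.1750
d' = 2.4177 − (-1.1750) = 3.5927

d-prime = 3.593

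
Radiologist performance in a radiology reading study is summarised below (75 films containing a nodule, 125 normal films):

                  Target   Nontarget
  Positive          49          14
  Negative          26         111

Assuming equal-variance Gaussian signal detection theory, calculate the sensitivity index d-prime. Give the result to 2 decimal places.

H = 49/75 = 0.6533
FA = 14/125 = 0.1120
z(0.6533) = 0.3942, z(0.1120) = -1.2160
d' = z(H) − z(FA) = 0.3942 − (-1.2160) = 1.6102

d-prime = 1.61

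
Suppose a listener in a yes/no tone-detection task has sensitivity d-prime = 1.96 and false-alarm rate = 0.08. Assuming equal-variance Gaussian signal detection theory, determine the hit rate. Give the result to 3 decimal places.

hit rate = 0.711

z(false-alarm rate) = z(0.08) = -1.4051
z(H) = z(FA) + d' = -1.4051 + 1.96 = 0.5549
hit rate = Φ(0.5549) = 0.7105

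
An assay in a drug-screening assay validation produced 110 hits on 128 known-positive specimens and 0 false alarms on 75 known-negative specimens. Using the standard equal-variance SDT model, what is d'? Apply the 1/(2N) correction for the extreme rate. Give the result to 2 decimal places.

The false-alarm rate is 0/75 = 0, so apply the 1/(2N) correction: FA → 1/(2·75) = 0.00667.
z(H) = z(0.85938) = 1.078
z(FA) = z(0.00667) = -2.475
d' = 1.078 − (-2.475) = 3.553

d' = 3.55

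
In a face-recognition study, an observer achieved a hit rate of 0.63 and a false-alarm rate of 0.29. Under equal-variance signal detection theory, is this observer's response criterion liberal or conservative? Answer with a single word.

conservative

z(H) = 0.332, z(FA) = -0.553
c = −½·(z(H) + z(FA)) = 0.1105
c > 0 → conservative criterion (biased toward responding “no”).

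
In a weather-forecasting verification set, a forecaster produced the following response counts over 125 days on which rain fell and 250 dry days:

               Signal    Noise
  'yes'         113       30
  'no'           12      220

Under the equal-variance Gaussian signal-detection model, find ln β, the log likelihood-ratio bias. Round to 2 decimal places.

ln β = -0.16

H = 113/125 = 0.9040
FA = 30/250 = 0.1200
Φ⁻¹(H) = 1.305
Φ⁻¹(FA) = -1.175
ln β = −½·[z(H)² − z(FA)²] = −0.5 × (1.703 − 1.381) = -0.161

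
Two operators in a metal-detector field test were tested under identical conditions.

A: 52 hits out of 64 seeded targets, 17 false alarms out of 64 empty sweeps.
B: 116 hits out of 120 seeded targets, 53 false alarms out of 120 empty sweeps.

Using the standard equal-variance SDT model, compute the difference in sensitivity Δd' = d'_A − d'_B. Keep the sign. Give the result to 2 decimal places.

A: z(0.8125) = 0.887, z(0.2656) = -0.626, d' = 1.513
B: z(0.9667) = 1.834, z(0.4417) = -0.147, d' = 1.981
Δd' = d'_A − d'_B = 1.513 − 1.981 = -0.468
B has the higher sensitivity.

Δd' = -0.47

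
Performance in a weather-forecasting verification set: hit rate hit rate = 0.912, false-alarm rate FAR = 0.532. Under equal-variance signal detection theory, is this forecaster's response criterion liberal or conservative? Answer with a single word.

liberal

z(H) = 1.353, z(FA) = 0.080
c = −½·(z(H) + z(FA)) = -0.7165
c < 0 → liberal criterion (biased toward responding “yes”).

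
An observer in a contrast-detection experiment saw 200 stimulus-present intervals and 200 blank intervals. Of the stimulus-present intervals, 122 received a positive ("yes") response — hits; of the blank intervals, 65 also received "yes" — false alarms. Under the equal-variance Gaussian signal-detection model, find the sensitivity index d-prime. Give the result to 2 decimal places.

H = 122/200 = 0.6100
FA = 65/200 = 0.3250
z(0.6100) = 0.2793, z(0.3250) = -0.4538
d' = z(H) − z(FA) = 0.2793 − (-0.4538) = 0.7331

d-prime = 0.73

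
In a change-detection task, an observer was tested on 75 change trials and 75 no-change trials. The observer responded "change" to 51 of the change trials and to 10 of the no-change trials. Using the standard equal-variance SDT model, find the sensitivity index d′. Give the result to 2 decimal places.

H = 51/75 = 0.6800
FA = 10/75 = 0.1333
z(0.6800) = 0.468, z(0.1333) = -1.111
d' = z(H) − z(FA) = 0.468 − (-1.111) = 1.579

d′ = 1.58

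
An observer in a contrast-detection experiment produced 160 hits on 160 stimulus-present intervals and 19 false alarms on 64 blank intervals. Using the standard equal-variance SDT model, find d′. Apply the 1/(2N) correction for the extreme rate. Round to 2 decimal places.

The hit rate is 160/160 = 1, so apply the 1/(2N) correction: H → 1 − 1/(2·160) = 0.99687.
z(H) = z(0.99687) = 2.734
z(FA) = z(0.29688) = -0.533
d' = 2.734 − (-0.533) = 3.267

d′ = 3.27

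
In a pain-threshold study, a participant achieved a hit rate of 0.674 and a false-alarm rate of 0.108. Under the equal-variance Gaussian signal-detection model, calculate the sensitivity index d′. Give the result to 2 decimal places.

z(H) = z(0.674) = 0.451
z(FA) = z(0.108) = -1.237
d' = z(H) − z(FA) = 0.451 − (-1.237) = 1.688

d′ = 1.69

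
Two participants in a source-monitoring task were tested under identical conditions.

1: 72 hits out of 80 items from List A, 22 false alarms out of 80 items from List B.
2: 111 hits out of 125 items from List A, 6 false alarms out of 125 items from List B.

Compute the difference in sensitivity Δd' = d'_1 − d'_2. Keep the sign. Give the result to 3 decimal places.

Δd' = -1.001

1: z(0.9000) = 1.2816, z(0.2750) = -0.5978, d' = 1.8794
2: z(0.8880) = 1.2160, z(0.0480) = -1.6646, d' = 2.8806
Δd' = d'_1 − d'_2 = 1.8794 − 2.8806 = -1.0012
2 has the higher sensitivity.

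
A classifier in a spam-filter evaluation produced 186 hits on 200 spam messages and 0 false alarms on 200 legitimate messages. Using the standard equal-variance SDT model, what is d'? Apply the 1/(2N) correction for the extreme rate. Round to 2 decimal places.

d' = 4.28

The false-alarm rate is 0/200 = 0, so apply the 1/(2N) correction: FA → 1/(2·200) = 0.00250.
z(H) = z(0.93000) = 1.476
z(FA) = z(0.00250) = -2.807
d' = 1.476 − (-2.807) = 4.283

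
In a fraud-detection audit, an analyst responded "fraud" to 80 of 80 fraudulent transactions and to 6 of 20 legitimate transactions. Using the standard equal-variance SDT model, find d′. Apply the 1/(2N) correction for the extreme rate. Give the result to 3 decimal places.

d′ = 3.022

The hit rate is 80/80 = 1, so apply the 1/(2N) correction: H → 1 − 1/(2·80) = 0.99375.
z(H) = z(0.99375) = 2.4977
z(FA) = z(0.30000) = -0.5244
d' = 2.4977 − (-0.5244) = 3.0221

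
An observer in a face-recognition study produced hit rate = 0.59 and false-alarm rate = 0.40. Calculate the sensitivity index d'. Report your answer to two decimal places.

Φ⁻¹(H) = Φ⁻¹(0.59) = 0.228
Φ⁻¹(FA) = Φ⁻¹(0.40) = -0.253
d' = z(H) − z(FA) = 0.228 − (-0.253) = 0.481

d' = 0.48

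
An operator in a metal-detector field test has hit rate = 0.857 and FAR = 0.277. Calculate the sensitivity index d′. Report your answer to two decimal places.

d′ = 1.66

z(0.857) = 1.0669, z(0.277) = -0.5918
d' = z(H) − z(FA) = 1.0669 − (-0.5918) = 1.6587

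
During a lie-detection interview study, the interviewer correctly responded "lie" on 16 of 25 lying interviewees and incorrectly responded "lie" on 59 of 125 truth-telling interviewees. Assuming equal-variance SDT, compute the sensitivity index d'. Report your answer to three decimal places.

d' = 0.429

H = 16/25 = 0.6400
FA = 59/125 = 0.4720
z(H) = 0.3585
z(FA) = -0.0702
d' = z(H) − z(FA) = 0.3585 − (-0.0702) = 0.4287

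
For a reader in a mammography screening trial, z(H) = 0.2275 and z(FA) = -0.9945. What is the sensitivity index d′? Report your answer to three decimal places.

d′ = 1.222

d' = z(H) − z(FA) = 0.2275 − (-0.9945) = 1.2220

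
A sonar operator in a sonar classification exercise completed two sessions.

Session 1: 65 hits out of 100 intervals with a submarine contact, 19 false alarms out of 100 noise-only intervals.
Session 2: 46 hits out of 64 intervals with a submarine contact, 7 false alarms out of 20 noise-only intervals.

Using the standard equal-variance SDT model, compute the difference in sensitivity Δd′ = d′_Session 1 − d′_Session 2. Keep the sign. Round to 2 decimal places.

Δd′ = 0.30

Session 1: z(0.6500) = 0.385, z(0.1900) = -0.878, d' = 1.263
Session 2: z(0.7188) = 0.579, z(0.3500) = -0.385, d' = 0.964
Δd' = d'_Session 1 − d'_Session 2 = 1.263 − 0.964 = 0.299
Session 1 has the higher sensitivity.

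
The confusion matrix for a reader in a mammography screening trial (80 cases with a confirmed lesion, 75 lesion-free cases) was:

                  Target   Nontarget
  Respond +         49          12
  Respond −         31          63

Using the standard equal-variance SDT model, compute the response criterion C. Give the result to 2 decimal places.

C = 0.35

H = 49/80 = 0.6125
FA = 12/75 = 0.1600
z(0.6125) = 0.286, z(0.1600) = -0.994
c = −½·[z(H) + z(FA)] = −0.5 × (0.286 + (-0.994)) = 0.354
c > 0: the reader has a conservative response bias.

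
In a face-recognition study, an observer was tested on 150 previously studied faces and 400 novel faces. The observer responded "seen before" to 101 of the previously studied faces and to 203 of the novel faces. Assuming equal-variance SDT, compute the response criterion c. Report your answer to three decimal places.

c = -0.234

H = 101/150 = 0.6733
FA = 203/400 = 0.5075
z(H) = z(0.6733) = 0.4490
z(FA) = z(0.5075) = 0.0188
c = −½·[z(H) + z(FA)] = −0.5 × (0.4490 + 0.0188) = -0.2339
c < 0: the observer has a liberal response bias.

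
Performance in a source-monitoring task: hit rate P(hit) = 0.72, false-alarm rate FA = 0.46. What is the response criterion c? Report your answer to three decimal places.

z(H) = z(0.72) = 0.5828
z(FA) = z(0.46) = -0.1004
c = −½·[z(H) + z(FA)] = −0.5 × (0.5828 + (-0.1004)) = -0.2412

c = -0.241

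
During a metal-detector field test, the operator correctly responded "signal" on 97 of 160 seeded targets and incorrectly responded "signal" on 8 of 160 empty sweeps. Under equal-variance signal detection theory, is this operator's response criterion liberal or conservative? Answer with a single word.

conservative

z(H) = 0.270, z(FA) = -1.645
c = −½·(z(H) + z(FA)) = 0.6875
c > 0 → conservative criterion (biased toward responding “no”).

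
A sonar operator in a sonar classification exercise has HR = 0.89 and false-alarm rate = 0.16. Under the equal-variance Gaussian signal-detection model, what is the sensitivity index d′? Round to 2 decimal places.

z(H) = z(0.89) = 1.2265
z(FA) = z(0.16) = -0.9945
d' = z(H) − z(FA) = 1.2265 − (-0.9945) = 2.2210

d′ = 2.22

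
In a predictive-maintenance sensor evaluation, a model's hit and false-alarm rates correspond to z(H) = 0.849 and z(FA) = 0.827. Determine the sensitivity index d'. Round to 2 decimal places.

d' = 0.02

d' = z(H) − z(FA) = 0.849 − 0.827 = 0.022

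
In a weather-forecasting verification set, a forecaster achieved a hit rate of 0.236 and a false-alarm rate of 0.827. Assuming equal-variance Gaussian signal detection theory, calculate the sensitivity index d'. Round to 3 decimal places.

d' = -1.662

z(H) = -0.7192
z(FA) = 0.9424
d' = z(H) − z(FA) = -0.7192 − 0.9424 = -1.6616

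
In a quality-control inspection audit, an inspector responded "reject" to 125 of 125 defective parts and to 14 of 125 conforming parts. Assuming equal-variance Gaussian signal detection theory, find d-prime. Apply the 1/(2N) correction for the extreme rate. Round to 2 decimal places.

The hit rate is 125/125 = 1, so apply the 1/(2N) correction: H → 1 − 1/(2·125) = 0.99600.
z(H) = z(0.99600) = 2.652
z(FA) = z(0.11200) = -1.216
d' = 2.652 − (-1.216) = 3.868

d-prime = 3.87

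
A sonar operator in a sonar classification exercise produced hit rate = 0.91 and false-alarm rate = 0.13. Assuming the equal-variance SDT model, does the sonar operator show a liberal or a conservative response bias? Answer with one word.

liberal

z(H) = 1.341, z(FA) = -1.126
c = −½·(z(H) + z(FA)) = -0.1075
c < 0 → liberal criterion (biased toward responding “yes”).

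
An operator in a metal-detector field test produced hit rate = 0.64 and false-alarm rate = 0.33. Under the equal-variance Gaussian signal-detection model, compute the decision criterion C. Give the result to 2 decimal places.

C = 0.04

z(H) = 0.3585
z(FA) = -0.4399
c = −½·[z(H) + z(FA)] = −0.5 × (0.3585 + (-0.4399)) = 0.0407
c > 0: the operator has a conservative response bias.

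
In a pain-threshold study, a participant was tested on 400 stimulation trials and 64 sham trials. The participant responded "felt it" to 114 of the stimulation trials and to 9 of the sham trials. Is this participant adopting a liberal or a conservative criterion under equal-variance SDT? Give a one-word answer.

z(H) = -0.568, z(FA) = -1.078
c = −½·(z(H) + z(FA)) = 0.823
c > 0 → conservative criterion (biased toward responding “no”).

conservative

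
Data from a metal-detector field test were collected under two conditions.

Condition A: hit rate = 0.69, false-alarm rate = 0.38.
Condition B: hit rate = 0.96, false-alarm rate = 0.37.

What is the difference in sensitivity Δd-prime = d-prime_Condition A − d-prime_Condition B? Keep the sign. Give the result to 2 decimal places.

Condition A: z(0.69) = 0.496, z(0.38) = -0.305, d' = 0.801
Condition B: z(0.96) = 1.751, z(0.37) = -0.332, d' = 2.083
Δd' = d'_Condition A − d'_Condition B = 0.801 − 2.083 = -1.282
Condition B has the higher sensitivity.

Δd-prime = -1.28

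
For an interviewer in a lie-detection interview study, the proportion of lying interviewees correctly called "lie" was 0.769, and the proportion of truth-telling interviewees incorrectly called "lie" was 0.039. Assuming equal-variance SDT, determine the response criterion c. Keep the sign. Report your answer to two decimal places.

Φ⁻¹(H) = Φ⁻¹(0.769) = 0.7356
Φ⁻¹(FA) = Φ⁻¹(0.039) = -1.7624
c = −½·[z(H) + z(FA)] = −0.5 × (0.7356 + (-1.7624)) = 0.5134
c > 0: the interviewer has a conservative response bias.

c = 0.51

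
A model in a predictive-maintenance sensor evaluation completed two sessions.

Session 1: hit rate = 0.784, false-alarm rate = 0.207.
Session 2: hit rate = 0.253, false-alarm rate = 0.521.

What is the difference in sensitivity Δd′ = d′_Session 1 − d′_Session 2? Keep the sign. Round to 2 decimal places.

Session 1: z(0.784) = 0.786, z(0.207) = -0.817, d' = 1.603
Session 2: z(0.253) = -0.665, z(0.521) = 0.053, d' = -0.718
Δd' = d'_Session 1 − d'_Session 2 = 1.603 − (-0.718) = 2.321
Session 1 has the higher sensitivity.

Δd′ = 2.32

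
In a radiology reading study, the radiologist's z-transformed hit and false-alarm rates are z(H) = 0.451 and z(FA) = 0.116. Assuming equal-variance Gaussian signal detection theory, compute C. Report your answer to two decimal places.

C = -0.28

c = −½·[z(H) + z(FA)] = −½·(0.451 + 0.116) = -0.2835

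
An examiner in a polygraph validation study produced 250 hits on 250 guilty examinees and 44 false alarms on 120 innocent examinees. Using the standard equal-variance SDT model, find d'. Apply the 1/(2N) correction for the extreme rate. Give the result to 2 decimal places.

d' = 3.22

The hit rate is 250/250 = 1, so apply the 1/(2N) correction: H → 1 − 1/(2·250) = 0.99800.
z(H) = z(0.99800) = 2.878
z(FA) = z(0.36667) = -0.341
d' = 2.878 − (-0.341) = 3.219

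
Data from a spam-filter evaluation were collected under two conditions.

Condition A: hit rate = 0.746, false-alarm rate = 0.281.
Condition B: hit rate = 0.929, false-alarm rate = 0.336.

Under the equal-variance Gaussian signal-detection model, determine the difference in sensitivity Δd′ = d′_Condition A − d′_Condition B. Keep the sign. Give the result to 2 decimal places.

Δd′ = -0.65

Condition A: z(0.746) = 0.662, z(0.281) = -0.580, d' = 1.242
Condition B: z(0.929) = 1.468, z(0.336) = -0.423, d' = 1.891
Δd' = d'_Condition A − d'_Condition B = 1.242 − 1.891 = -0.649
Condition B has the higher sensitivity.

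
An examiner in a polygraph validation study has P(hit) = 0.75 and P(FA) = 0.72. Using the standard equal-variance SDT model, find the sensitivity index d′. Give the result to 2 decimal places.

d′ = 0.09

Φ⁻¹(H) = Φ⁻¹(0.75) = 0.6745
Φ⁻¹(FA) = Φ⁻¹(0.72) = 0.5828
d' = z(H) − z(FA) = 0.6745 − 0.5828 = 0.0917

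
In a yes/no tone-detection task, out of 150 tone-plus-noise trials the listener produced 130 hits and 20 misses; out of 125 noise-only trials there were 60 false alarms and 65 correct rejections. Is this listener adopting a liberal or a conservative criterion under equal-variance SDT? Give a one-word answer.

liberal

z(H) = 1.111, z(FA) = -0.050
c = −½·(z(H) + z(FA)) = -0.5305
c < 0 → liberal criterion (biased toward responding “yes”).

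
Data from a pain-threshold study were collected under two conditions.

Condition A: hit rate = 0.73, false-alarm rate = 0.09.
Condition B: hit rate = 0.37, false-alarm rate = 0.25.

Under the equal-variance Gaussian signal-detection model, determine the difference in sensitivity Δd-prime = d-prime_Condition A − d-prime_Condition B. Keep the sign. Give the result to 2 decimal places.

Condition A: z(0.73) = 0.613, z(0.09) = -1.341, d' = 1.954
Condition B: z(0.37) = -0.332, z(0.25) = -0.674, d' = 0.342
Δd' = d'_Condition A − d'_Condition B = 1.954 − 0.342 = 1.612
Condition A has the higher sensitivity.

Δd-prime = 1.61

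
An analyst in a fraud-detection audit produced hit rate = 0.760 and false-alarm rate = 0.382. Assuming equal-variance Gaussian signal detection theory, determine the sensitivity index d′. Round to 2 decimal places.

Φ⁻¹(H) = Φ⁻¹(0.760) = 0.706
Φ⁻¹(FA) = Φ⁻¹(0.382) = -0.300
d' = z(H) − z(FA) = 0.706 − (-0.300) = 1.006

d′ = 1.01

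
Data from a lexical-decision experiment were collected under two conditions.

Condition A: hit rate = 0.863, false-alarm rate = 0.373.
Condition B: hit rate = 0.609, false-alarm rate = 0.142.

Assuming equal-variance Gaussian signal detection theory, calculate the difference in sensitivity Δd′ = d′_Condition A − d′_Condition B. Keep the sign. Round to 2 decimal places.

Δd′ = 0.07

Condition A: z(0.863) = 1.094, z(0.373) = -0.324, d' = 1.418
Condition B: z(0.609) = 0.277, z(0.142) = -1.071, d' = 1.348
Δd' = d'_Condition A − d'_Condition B = 1.418 − 1.348 = 0.070
Condition A has the higher sensitivity.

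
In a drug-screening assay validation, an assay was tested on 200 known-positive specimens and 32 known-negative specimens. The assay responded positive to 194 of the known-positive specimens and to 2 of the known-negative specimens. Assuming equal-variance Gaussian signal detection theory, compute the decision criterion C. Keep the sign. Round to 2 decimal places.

C = -0.17

H = 194/200 = 0.9700
FA = 2/32 = 0.0625
Φ⁻¹(H) = 1.881
Φ⁻¹(FA) = -1.534
c = −½·[z(H) + z(FA)] = −0.5 × (1.881 + (-1.534)) = -0.1735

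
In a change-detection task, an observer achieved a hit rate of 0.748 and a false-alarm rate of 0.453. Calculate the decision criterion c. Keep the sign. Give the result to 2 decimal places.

z(H) = z(0.748) = 0.6682
z(FA) = z(0.453) = -0.1181
c = −½·[z(H) + z(FA)] = −0.5 × (0.6682 + (-0.1181)) = -0.27505

c = -0.28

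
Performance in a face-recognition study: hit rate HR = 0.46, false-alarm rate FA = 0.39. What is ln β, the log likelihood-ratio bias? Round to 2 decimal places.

ln β = 0.03

Φ⁻¹(H) = Φ⁻¹(0.46) = -0.100
Φ⁻¹(FA) = Φ⁻¹(0.39) = -0.279
ln β = −½·[z(H)² − z(FA)²] = −0.5 × (0.010 − 0.078) = 0.034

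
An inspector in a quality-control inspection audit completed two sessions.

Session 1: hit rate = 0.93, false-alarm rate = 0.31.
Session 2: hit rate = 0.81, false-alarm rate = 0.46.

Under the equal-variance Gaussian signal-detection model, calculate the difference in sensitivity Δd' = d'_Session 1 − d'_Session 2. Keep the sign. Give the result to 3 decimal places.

Session 1: z(0.93) = 1.4758, z(0.31) = -0.4959, d' = 1.9717
Session 2: z(0.81) = 0.8779, z(0.46) = -0.1004, d' = 0.9783
Δd' = d'_Session 1 − d'_Session 2 = 1.9717 − 0.9783 = 0.9934
Session 1 has the higher sensitivity.

Δd' = 0.993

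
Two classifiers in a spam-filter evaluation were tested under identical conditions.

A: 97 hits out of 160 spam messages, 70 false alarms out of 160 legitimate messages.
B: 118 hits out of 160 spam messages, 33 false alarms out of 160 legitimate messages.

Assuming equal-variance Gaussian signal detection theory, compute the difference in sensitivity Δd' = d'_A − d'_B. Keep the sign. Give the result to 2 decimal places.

Δd' = -1.03

A: z(0.6062) = 0.269, z(0.4375) = -0.157, d' = 0.426
B: z(0.7375) = 0.636, z(0.2062) = -0.820, d' = 1.456
Δd' = d'_A − d'_B = 0.426 − 1.456 = -1.030
B has the higher sensitivity.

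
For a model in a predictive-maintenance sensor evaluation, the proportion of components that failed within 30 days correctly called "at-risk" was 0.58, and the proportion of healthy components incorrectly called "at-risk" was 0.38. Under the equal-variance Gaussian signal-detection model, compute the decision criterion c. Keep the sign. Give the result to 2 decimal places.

z(0.58) = 0.2019, z(0.38) = -0.3055
c = −½·[z(H) + z(FA)] = −0.5 × (0.2019 + (-0.3055)) = 0.0518
c > 0: the model has a conservative response bias.

c = 0.05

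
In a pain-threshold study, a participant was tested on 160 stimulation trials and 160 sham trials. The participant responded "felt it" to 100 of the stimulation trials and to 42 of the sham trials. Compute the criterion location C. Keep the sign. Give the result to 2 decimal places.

C = 0.16

H = 100/160 = 0.6250
FA = 42/160 = 0.2625
z(H) = z(0.6250) = 0.319
z(FA) = z(0.2625) = -0.636
c = −½·[z(H) + z(FA)] = −0.5 × (0.319 + (-0.636)) = 0.1585
c > 0: the participant has a conservative response bias.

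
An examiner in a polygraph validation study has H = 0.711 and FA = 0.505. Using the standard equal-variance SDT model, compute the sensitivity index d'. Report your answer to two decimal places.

d' = 0.54

Φ⁻¹(H) = Φ⁻¹(0.711) = 0.556
Φ⁻¹(FA) = Φ⁻¹(0.505) = 0.013
d' = z(H) − z(FA) = 0.556 − 0.013 = 0.543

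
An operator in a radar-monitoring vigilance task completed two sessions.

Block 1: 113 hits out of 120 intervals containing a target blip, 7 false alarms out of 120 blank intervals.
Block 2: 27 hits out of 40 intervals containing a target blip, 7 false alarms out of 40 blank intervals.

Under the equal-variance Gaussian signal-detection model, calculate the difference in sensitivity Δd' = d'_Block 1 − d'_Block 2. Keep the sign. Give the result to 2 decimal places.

Δd' = 1.75

Block 1: z(0.9417) = 1.569, z(0.0583) = -1.569, d' = 3.138
Block 2: z(0.6750) = 0.454, z(0.1750) = -0.935, d' = 1.389
Δd' = d'_Block 1 − d'_Block 2 = 3.138 − 1.389 = 1.749
Block 1 has the higher sensitivity.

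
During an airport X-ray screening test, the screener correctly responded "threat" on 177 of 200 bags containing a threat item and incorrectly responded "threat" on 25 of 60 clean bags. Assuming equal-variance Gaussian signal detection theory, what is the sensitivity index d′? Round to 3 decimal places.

d′ = 1.411

H = 177/200 = 0.8850
FA = 25/60 = 0.4167
Φ⁻¹(H) = 1.2004
Φ⁻¹(FA) = -0.2103
d' = z(H) − z(FA) = 1.2004 − (-0.2103) = 1.4107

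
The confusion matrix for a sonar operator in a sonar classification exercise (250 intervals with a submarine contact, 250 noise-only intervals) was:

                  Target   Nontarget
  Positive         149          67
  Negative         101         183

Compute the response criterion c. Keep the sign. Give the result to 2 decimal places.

H = 149/250 = 0.5960
FA = 67/250 = 0.2680
Φ⁻¹(0.5960) = 0.2430, Φ⁻¹(0.2680) = -0.6189
c = −½·[z(H) + z(FA)] = −0.5 × (0.2430 + (-0.6189)) = 0.18795

c = 0.19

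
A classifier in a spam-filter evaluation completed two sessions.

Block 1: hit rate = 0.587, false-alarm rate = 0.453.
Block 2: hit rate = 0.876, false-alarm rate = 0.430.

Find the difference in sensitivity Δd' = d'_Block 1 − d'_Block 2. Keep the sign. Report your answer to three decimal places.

Δd' = -0.994

Block 1: z(0.587) = 0.2198, z(0.453) = -0.1181, d' = 0.3379
Block 2: z(0.876) = 1.1552, z(0.430) = -0.1764, d' = 1.3316
Δd' = d'_Block 1 − d'_Block 2 = 0.3379 − 1.3316 = -0.9937
Block 2 has the higher sensitivity.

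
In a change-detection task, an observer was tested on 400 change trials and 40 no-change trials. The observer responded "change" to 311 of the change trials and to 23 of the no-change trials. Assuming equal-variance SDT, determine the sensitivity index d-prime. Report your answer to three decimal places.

H = 311/400 = 0.7775
FA = 23/40 = 0.5750
z(H) = z(0.7775) = 0.7638
z(FA) = z(0.5750) = 0.1891
d' = z(H) − z(FA) = 0.7638 − 0.1891 = 0.5747

d-prime = 0.575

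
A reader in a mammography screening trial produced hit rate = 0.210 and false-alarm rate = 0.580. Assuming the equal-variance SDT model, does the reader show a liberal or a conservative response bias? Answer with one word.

conservative

z(H) = -0.806, z(FA) = 0.202
c = −½·(z(H) + z(FA)) = 0.302
c > 0 → conservative criterion (biased toward responding “no”).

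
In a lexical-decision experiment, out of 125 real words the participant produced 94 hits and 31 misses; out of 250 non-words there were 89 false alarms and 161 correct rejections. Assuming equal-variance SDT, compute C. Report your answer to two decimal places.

C = -0.16

H = 94/125 = 0.7520
FA = 89/250 = 0.3560
z(H) = z(0.7520) = 0.681
z(FA) = z(0.3560) = -0.369
c = −½·[z(H) + z(FA)] = −0.5 × (0.681 + (-0.369)) = -0.156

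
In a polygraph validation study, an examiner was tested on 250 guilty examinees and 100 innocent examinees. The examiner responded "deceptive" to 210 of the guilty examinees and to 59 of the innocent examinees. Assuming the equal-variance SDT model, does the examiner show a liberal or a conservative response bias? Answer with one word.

liberal

z(H) = 0.994, z(FA) = 0.228
c = −½·(z(H) + z(FA)) = -0.611
c < 0 → liberal criterion (biased toward responding “yes”).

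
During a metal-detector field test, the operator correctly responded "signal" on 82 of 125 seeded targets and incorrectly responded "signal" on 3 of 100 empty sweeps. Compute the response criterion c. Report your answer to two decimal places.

H = 82/125 = 0.6560
FA = 3/100 = 0.0300
Φ⁻¹(0.6560) = 0.4016, Φ⁻¹(0.0300) = -1.8808
c = −½·[z(H) + z(FA)] = −0.5 × (0.4016 + (-1.8808)) = 0.7396
c > 0: the operator has a conservative response bias.

c = 0.74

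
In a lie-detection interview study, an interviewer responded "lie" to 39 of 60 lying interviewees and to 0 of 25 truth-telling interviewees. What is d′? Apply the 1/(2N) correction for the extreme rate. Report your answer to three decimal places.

The false-alarm rate is 0/25 = 0, so apply the 1/(2N) correction: FA → 1/(2·25) = 0.02000.
z(H) = z(0.65000) = 0.3853
z(FA) = z(0.02000) = -2.0537
d' = 0.3853 − (-2.0537) = 2.4390

d′ = 2.439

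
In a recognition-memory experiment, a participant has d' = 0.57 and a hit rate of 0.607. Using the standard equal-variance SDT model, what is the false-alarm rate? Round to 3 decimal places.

false-alarm rate = 0.383

z(hit rate) = z(0.607) = 0.2715
z(FA) = z(H) − d' = 0.2715 − 0.57 = -0.2985
false-alarm rate = Φ(-0.2985) = 0.3827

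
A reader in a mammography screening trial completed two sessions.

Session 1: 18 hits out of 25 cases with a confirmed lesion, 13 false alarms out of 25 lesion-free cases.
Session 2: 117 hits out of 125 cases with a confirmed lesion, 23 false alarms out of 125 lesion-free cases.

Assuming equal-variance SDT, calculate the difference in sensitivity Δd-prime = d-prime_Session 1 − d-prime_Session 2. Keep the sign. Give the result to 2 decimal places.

Δd-prime = -1.89

Session 1: z(0.7200) = 0.583, z(0.5200) = 0.050, d' = 0.533
Session 2: z(0.9360) = 1.522, z(0.1840) = -0.900, d' = 2.422
Δd' = d'_Session 1 − d'_Session 2 = 0.533 − 2.422 = -1.889
Session 2 has the higher sensitivity.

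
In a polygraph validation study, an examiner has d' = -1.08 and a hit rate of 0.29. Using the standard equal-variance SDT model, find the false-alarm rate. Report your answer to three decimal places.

false-alarm rate = 0.701

z(hit rate) = z(0.29) = -0.5534
z(FA) = z(H) − d' = -0.5534 − (-1.08) = 0.5266
false-alarm rate = Φ(0.5266) = 0.7008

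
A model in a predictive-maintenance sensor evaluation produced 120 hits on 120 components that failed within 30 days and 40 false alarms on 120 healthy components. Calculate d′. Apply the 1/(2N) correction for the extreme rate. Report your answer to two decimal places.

The hit rate is 120/120 = 1, so apply the 1/(2N) correction: H → 1 − 1/(2·120) = 0.99583.
z(H) = z(0.99583) = 2.638
z(FA) = z(0.33333) = -0.431
d' = 2.638 − (-0.431) = 3.069

d′ = 3.07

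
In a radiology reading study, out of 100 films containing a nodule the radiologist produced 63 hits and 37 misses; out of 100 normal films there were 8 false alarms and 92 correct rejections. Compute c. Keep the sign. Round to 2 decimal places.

c = 0.54

H = 63/100 = 0.6300
FA = 8/100 = 0.0800
z(H) = 0.332
z(FA) = -1.405
c = −½·[z(H) + z(FA)] = −0.5 × (0.332 + (-1.405)) = 0.5365
c > 0: the radiologist has a conservative response bias.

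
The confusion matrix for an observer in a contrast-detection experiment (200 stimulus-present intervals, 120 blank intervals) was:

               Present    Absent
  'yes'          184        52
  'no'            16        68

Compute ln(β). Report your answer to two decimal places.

H = 184/200 = 0.9200
FA = 52/120 = 0.4333
Φ⁻¹(H) = Φ⁻¹(0.9200) = 1.405
Φ⁻¹(FA) = Φ⁻¹(0.4333) = -0.168
ln β = −½·[z(H)² − z(FA)²] = −0.5 × (1.974 − 0.028) = -0.973

ln β = -0.97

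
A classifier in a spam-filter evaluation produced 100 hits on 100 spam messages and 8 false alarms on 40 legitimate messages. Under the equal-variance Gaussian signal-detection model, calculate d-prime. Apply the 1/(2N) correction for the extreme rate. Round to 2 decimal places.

d-prime = 3.42

The hit rate is 100/100 = 1, so apply the 1/(2N) correction: H → 1 − 1/(2·100) = 0.99500.
z(H) = z(0.99500) = 2.576
z(FA) = z(0.20000) = -0.842
d' = 2.576 − (-0.842) = 3.418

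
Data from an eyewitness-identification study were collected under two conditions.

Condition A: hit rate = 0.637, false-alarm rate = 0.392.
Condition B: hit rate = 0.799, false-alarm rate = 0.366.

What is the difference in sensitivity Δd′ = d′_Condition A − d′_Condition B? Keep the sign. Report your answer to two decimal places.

Condition A: z(0.637) = 0.350, z(0.392) = -0.274, d' = 0.624
Condition B: z(0.799) = 0.838, z(0.366) = -0.342, d' = 1.180
Δd' = d'_Condition A − d'_Condition B = 0.624 − 1.180 = -0.556
Condition B has the higher sensitivity.

Δd′ = -0.56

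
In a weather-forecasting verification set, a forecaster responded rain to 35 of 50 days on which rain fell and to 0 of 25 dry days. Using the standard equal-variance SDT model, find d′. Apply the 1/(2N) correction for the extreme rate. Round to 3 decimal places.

The false-alarm rate is 0/25 = 0, so apply the 1/(2N) correction: FA → 1/(2·25) = 0.02000.
z(H) = z(0.70000) = 0.5244
z(FA) = z(0.02000) = -2.0537
d' = 0.5244 − (-2.0537) = 2.5781

d′ = 2.578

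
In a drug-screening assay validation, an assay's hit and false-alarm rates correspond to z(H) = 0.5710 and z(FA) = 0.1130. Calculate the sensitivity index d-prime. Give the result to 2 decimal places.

d' = z(H) − z(FA) = 0.5710 − 0.1130 = 0.4580

d-prime = 0.46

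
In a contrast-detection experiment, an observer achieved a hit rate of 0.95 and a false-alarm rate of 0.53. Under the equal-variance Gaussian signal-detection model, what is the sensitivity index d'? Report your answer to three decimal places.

d' = 1.570

Φ⁻¹(0.95) = 1.6449, Φ⁻¹(0.53) = 0.0753
d' = z(H) − z(FA) = 1.6449 − 0.0753 = 1.5696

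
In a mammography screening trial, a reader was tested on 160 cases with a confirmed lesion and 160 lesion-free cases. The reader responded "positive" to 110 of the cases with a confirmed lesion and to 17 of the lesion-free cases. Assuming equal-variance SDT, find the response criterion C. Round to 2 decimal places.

C = 0.38

H = 110/160 = 0.6875
FA = 17/160 = 0.1062
Φ⁻¹(H) = Φ⁻¹(0.6875) = 0.489
Φ⁻¹(FA) = Φ⁻¹(0.1062) = -1.247
c = −½·[z(H) + z(FA)] = −0.5 × (0.489 + (-1.247)) = 0.379
c > 0: the reader has a conservative response bias.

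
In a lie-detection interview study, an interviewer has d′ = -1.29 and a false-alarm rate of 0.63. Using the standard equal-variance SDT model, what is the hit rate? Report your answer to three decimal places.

z(false-alarm rate) = z(0.63) = 0.3319
z(H) = z(FA) + d' = 0.3319 + (-1.29) = -0.9581
hit rate = Φ(-0.9581) = 0.1690

hit rate = 0.169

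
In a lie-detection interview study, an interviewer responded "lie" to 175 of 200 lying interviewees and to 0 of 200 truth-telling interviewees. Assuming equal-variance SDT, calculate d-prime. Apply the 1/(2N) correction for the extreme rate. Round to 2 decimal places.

d-prime = 3.96

The false-alarm rate is 0/200 = 0, so apply the 1/(2N) correction: FA → 1/(2·200) = 0.00250.
z(H) = z(0.87500) = 1.150
z(FA) = z(0.00250) = -2.807
d' = 1.150 − (-2.807) = 3.957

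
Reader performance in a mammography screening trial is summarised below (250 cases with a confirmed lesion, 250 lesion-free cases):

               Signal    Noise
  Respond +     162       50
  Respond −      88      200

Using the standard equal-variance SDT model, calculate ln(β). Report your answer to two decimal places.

ln β = 0.28

H = 162/250 = 0.6480
FA = 50/250 = 0.2000
Φ⁻¹(0.6480) = 0.380, Φ⁻¹(0.2000) = -0.842
ln β = −½·[z(H)² − z(FA)²] = −0.5 × (0.144 − 0.709) = 0.2825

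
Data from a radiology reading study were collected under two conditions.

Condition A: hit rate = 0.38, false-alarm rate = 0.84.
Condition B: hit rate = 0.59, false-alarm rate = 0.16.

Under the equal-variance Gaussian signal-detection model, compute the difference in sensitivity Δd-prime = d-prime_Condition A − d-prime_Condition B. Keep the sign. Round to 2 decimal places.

Δd-prime = -2.52

Condition A: z(0.38) = -0.305, z(0.84) = 0.994, d' = -1.299
Condition B: z(0.59) = 0.228, z(0.16) = -0.994, d' = 1.222
Δd' = d'_Condition A − d'_Condition B = -1.299 − 1.222 = -2.521
Condition B has the higher sensitivity.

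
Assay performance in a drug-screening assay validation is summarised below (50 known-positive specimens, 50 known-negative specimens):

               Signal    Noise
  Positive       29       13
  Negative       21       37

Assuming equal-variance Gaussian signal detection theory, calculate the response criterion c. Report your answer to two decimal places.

c = 0.22

H = 29/50 = 0.5800
FA = 13/50 = 0.2600
z(H) = 0.2019
z(FA) = -0.6433
c = −½·[z(H) + z(FA)] = −0.5 × (0.2019 + (-0.6433)) = 0.2207
c > 0: the assay has a conservative response bias.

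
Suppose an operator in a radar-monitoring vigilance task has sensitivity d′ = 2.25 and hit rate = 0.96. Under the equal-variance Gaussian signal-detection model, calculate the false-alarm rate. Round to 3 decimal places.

false-alarm rate = 0.309

z(hit rate) = z(0.96) = 1.7507
z(FA) = z(H) − d' = 1.7507 − 2.25 = -0.4993
false-alarm rate = Φ(-0.4993) = 0.3088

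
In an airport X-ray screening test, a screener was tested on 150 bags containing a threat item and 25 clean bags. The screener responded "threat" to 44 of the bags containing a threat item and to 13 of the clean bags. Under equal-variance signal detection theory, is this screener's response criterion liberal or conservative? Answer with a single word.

z(H) = -0.544, z(FA) = 0.050
c = −½·(z(H) + z(FA)) = 0.247
c > 0 → conservative criterion (biased toward responding “no”).

conservative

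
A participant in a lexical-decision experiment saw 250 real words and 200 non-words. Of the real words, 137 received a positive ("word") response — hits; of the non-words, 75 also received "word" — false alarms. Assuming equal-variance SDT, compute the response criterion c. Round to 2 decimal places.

c = 0.10

H = 137/250 = 0.5480
FA = 75/200 = 0.3750
Φ⁻¹(H) = Φ⁻¹(0.5480) = 0.121
Φ⁻¹(FA) = Φ⁻¹(0.3750) = -0.319
c = −½·[z(H) + z(FA)] = −0.5 × (0.121 + (-0.319)) = 0.099
c > 0: the participant has a conservative response bias.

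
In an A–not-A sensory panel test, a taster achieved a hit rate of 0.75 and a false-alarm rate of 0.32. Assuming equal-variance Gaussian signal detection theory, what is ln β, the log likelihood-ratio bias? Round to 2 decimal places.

ln β = -0.12

z(H) = z(0.75) = 0.674
z(FA) = z(0.32) = -0.468
ln β = −½·[z(H)² − z(FA)²] = −0.5 × (0.454 − 0.219) = -0.1175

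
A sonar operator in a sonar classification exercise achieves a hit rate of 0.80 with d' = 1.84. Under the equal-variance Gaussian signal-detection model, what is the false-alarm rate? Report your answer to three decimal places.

false-alarm rate = 0.159

z(hit rate) = z(0.80) = 0.8416
z(FA) = z(H) − d' = 0.8416 − 1.84 = -0.9984
false-alarm rate = Φ(-0.9984) = 0.1590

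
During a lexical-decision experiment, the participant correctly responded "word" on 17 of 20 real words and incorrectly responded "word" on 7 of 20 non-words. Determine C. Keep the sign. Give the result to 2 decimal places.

H = 17/20 = 0.8500
FA = 7/20 = 0.3500
z(H) = z(0.8500) = 1.036
z(FA) = z(0.3500) = -0.385
c = −½·[z(H) + z(FA)] = −0.5 × (1.036 + (-0.385)) = -0.3255

C = -0.33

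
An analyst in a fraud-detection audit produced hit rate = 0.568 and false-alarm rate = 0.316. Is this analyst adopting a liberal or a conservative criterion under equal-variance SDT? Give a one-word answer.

z(H) = 0.171, z(FA) = -0.479
c = −½·(z(H) + z(FA)) = 0.154
c > 0 → conservative criterion (biased toward responding “no”).

conservative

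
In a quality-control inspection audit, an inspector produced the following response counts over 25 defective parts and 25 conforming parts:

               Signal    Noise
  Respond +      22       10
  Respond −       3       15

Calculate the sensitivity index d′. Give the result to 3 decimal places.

d′ = 1.428

H = 22/25 = 0.8800
FA = 10/25 = 0.4000
z(H) = 1.1750
z(FA) = -0.2533
d' = z(H) − z(FA) = 1.1750 − (-0.2533) = 1.4283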